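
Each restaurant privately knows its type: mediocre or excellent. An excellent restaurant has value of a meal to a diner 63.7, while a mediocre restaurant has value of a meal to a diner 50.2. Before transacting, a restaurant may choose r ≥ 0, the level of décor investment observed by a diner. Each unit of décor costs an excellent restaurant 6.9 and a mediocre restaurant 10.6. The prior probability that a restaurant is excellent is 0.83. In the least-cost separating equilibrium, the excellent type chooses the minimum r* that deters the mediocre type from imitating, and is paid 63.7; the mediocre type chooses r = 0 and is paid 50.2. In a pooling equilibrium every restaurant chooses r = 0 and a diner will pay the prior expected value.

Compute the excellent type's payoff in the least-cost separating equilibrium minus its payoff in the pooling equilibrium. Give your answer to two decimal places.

-6.49

Least-cost separating signal: r* solves 50.2 = 63.7 − 10.6·r*, so r* = (63.7 − 50.2)/10.6 ≈ 1.2736.
Excellent type's separating payoff: 63.7 − 6.9 × r* = 63.7 − 6.9 × (63.7 − 50.2)/10.6 = 63.7 − 93.15/10.6 ≈ 54.9123.
Pooling payoff: 0.83 × 63.7 + 0.17 × 50.2 = 61.405.
Difference: 54.9123 − 61.405 = -6.4927, i.e. -6.49 to two decimal places.
The excellent type would prefer the pooling outcome.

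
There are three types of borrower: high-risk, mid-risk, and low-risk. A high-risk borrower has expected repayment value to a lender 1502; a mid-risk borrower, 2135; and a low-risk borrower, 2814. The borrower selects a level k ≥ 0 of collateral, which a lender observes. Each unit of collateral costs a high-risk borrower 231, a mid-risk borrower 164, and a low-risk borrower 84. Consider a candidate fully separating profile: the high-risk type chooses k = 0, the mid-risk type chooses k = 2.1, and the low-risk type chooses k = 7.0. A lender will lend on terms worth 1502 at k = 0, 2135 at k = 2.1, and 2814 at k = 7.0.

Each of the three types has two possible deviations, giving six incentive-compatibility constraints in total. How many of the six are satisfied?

Low-risk (own payoff 2814 − 84×7.0 = 2226): to k=0 gives 1502 → no gain ✓; to k=2.1 gives 2135 − 84×2.1 = 1958.6 → no gain ✓.
Mid-risk (own payoff 2135 − 164×2.1 = 1790.6): to k=0 gives 1502 → no gain ✓; to k=7.0 gives 2814 − 164×7.0 = 1666 → no gain ✓.
High-risk (own payoff 1502): to k=2.1 gives 2135 − 231×2.1 = 1649.9 → profitable ✗; to k=7.0 gives 2814 − 231×7.0 = 1197 → no gain ✓.
5 of the 6 constraints hold; not an equilibrium.

5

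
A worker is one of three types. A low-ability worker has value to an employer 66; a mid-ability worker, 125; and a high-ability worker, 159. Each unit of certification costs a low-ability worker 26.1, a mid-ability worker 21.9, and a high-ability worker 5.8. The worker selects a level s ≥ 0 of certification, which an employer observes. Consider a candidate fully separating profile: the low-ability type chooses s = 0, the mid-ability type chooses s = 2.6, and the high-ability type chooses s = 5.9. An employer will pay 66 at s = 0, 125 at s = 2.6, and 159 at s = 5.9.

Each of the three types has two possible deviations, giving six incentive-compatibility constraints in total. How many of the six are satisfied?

6

Low-ability (own payoff 66): to s=2.6 gives 125 − 26.1×2.6 = 57.14 → no gain ✓; to s=5.9 gives 159 − 26.1×5.9 = 5.01 → no gain ✓.
High-ability (own payoff 159 − 5.8×5.9 = 124.78): to s=0 gives 66 → no gain ✓; to s=2.6 gives 125 − 5.8×2.6 = 109.92 → no gain ✓.
Mid-ability (own payoff 125 − 21.9×2.6 = 68.06): to s=0 gives 66 → no gain ✓; to s=5.9 gives 159 − 21.9×5.9 = 29.79 → no gain ✓.
6 of the 6 constraints hold; this profile is a separating equilibrium.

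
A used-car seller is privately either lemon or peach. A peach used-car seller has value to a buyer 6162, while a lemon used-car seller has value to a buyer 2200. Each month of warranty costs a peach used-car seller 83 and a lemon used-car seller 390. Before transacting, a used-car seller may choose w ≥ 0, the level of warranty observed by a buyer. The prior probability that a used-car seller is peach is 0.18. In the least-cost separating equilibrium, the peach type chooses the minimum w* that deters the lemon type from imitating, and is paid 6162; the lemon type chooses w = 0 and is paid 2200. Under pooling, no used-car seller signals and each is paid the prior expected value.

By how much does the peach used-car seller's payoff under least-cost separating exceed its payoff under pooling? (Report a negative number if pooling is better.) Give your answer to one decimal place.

2405.6

Least-cost separating signal: w* solves 2200 = 6162 − 390·w*, so w* = (6162 − 2200)/390 ≈ 10.1590.
Peach type's separating payoff: 6162 − 83 × w* = 6162 − 83 × (6162 − 2200)/390 = 6162 − 328846/390 ≈ 5318.805.
Pooling payoff: 0.18 × 6162 + 0.82 × 2200 = 2913.16.
Difference: 5318.805 − 2913.16 = 2405.645, i.e. 2405.6 to one decimal place.
The peach type prefers to separate.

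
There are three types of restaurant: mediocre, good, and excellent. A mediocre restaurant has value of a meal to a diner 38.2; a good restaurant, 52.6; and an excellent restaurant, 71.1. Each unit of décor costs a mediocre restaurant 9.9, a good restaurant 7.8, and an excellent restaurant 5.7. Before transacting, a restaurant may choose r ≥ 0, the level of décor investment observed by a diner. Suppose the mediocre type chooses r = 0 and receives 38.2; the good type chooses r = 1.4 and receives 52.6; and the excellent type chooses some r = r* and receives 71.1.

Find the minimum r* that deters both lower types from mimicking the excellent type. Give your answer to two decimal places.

Good type (on-path payoff 52.6 − 7.8×1.4 = 41.68) won't mimic when 41.68 ≥ 71.1 − 7.8·r*, i.e. r* ≥ 3.77.
Mediocre type (on-path payoff 38.2) won't mimic when 38.2 ≥ 71.1 − 9.9·r*, i.e. r* ≥ 3.32.
Both must hold, so r* = max(3.32, 3.77) = 3.77. The good type's constraint binds.

3.77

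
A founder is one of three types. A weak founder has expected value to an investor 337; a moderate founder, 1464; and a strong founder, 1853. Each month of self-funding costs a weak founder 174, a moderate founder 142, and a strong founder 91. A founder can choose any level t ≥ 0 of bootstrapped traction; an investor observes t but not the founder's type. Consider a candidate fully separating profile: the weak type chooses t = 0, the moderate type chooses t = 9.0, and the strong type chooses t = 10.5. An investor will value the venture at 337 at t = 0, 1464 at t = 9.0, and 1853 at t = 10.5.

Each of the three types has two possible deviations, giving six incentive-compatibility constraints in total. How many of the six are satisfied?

4

Moderate (own payoff 1464 − 142×9.0 = 186): to t=0 gives 337 → profitable ✗; to t=10.5 gives 1853 − 142×10.5 = 362 → profitable ✗.
Weak (own payoff 337): to t=9.0 gives 1464 − 174×9.0 = -102 → no gain ✓; to t=10.5 gives 1853 − 174×10.5 = 26 → no gain ✓.
Strong (own payoff 1853 − 91×10.5 = 897.5): to t=0 gives 337 → no gain ✓; to t=9.0 gives 1464 − 91×9.0 = 645 → no gain ✓.
4 of the 6 constraints hold; not an equilibrium.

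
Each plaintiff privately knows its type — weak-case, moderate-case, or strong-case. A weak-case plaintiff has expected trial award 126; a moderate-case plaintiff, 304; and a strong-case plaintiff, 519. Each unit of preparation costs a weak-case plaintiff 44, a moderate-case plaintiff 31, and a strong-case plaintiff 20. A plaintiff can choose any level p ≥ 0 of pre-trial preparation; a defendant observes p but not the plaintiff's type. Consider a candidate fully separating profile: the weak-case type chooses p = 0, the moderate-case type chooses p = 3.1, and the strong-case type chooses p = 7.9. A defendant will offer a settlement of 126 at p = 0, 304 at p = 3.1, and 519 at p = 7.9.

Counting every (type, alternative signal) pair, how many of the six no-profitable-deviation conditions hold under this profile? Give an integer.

Strong-case (own payoff 519 − 20×7.9 = 361): to p=0 gives 126 → no gain ✓; to p=3.1 gives 304 − 20×3.1 = 242 → no gain ✓.
Moderate-case (own payoff 304 − 31×3.1 = 207.9): to p=0 gives 126 → no gain ✓; to p=7.9 gives 519 − 31×7.9 = 274.1 → profitable ✗.
Weak-case (own payoff 126): to p=3.1 gives 304 − 44×3.1 = 167.6 → profitable ✗; to p=7.9 gives 519 − 44×7.9 = 171.4 → profitable ✗.
3 of the 6 constraints hold; not an equilibrium.

3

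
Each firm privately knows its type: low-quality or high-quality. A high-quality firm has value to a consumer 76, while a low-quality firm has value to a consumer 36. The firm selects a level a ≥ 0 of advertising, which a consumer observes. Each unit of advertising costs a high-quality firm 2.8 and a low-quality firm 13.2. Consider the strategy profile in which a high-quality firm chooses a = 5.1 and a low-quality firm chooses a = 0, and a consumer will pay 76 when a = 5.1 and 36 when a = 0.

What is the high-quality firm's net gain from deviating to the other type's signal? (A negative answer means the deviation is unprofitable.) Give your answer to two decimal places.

-25.72

Playing a = 5.1 the high-quality firm receives 76 − 2.8 × 5.1 = 61.72.
Deviating to a = 0 yields 36 instead.
Gain from deviating: 36 − 61.72 = -25.72.
The gain is negative, so the high-quality type's incentive-compatibility constraint is satisfied.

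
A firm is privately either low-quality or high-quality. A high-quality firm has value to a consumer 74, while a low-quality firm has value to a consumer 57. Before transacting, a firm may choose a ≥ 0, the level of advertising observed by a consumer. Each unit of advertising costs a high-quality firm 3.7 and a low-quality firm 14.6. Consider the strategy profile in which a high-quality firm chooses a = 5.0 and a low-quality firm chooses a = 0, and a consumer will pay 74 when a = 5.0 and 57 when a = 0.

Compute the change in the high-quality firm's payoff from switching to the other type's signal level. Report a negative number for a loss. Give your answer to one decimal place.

1.5

Playing a = 5.0 the high-quality firm receives 74 − 3.7 × 5.0 = 55.5.
Deviating to a = 0 yields 57 instead.
Gain from deviating: 57 − 55.5 = 1.5.
The gain is positive, so the high-quality type's incentive-compatibility constraint is violated — this profile is not a separating equilibrium.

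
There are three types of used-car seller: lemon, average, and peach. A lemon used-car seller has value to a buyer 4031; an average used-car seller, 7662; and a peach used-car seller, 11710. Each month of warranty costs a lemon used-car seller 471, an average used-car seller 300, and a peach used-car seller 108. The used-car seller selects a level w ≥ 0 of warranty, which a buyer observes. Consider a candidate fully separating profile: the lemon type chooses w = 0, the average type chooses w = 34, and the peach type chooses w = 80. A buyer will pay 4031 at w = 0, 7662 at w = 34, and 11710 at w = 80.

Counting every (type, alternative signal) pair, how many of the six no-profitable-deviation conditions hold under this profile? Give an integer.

3

Peach (own payoff 11710 − 108×80 = 3070): to w=0 gives 4031 → profitable ✗; to w=34 gives 7662 − 108×34 = 3990 → profitable ✗.
Average (own payoff 7662 − 300×34 = -2538): to w=0 gives 4031 → profitable ✗; to w=80 gives 11710 − 300×80 = -12290 → no gain ✓.
Lemon (own payoff 4031): to w=34 gives 7662 − 471×34 = -8352 → no gain ✓; to w=80 gives 11710 − 471×80 = -25970 → no gain ✓.
3 of the 6 constraints hold; not an equilibrium.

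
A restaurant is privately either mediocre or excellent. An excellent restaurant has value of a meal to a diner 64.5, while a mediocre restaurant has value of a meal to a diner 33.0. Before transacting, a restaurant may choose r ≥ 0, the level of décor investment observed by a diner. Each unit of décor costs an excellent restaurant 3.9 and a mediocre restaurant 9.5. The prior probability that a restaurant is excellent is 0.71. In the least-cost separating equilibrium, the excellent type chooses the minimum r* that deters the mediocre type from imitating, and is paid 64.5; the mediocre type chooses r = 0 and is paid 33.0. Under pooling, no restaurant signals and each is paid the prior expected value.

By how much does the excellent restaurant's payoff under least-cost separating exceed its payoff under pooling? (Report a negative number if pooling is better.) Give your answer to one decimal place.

Least-cost separating signal: r* solves 33.0 = 64.5 − 9.5·r*, so r* = (64.5 − 33.0)/9.5 ≈ 3.3158.
Excellent type's separating payoff: 64.5 − 3.9 × r* = 64.5 − 3.9 × (64.5 − 33.0)/9.5 = 64.5 − 122.85/9.5 ≈ 51.568.
Pooling payoff: 0.71 × 64.5 + 0.29 × 33.0 = 55.365.
Difference: 51.568 − 55.365 = -3.797, i.e. -3.8 to one decimal place.
The excellent type would prefer the pooling outcome.

-3.8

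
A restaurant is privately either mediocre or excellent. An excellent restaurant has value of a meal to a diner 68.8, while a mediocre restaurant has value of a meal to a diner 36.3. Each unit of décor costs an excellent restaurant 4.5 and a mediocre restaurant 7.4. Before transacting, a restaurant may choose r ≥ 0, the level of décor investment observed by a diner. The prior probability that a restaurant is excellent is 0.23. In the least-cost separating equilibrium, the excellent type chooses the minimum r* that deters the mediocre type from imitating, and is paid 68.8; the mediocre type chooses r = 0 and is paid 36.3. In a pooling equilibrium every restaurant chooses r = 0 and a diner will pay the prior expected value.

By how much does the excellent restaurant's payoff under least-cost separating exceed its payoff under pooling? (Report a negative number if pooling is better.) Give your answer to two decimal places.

5.26

Least-cost separating signal: r* solves 36.3 = 68.8 − 7.4·r*, so r* = (68.8 − 36.3)/7.4 ≈ 4.3919.
Excellent type's separating payoff: 68.8 − 4.5 × r* = 68.8 − 4.5 × (68.8 − 36.3)/7.4 = 68.8 − 146.25/7.4 ≈ 49.0365.
Pooling payoff: 0.23 × 68.8 + 0.77 × 36.3 = 43.775.
Difference: 49.0365 − 43.775 = 5.2615, i.e. 5.26 to two decimal places.
The excellent type prefers to separate.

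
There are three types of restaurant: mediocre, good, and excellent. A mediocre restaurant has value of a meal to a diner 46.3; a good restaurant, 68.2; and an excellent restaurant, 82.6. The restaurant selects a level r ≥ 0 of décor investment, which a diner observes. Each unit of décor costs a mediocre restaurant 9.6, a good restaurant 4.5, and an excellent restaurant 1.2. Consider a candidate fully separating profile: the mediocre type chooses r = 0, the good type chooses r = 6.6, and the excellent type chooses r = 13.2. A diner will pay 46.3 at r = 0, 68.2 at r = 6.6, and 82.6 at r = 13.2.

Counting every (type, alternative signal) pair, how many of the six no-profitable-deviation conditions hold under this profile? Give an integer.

5

Good (own payoff 68.2 − 4.5×6.6 = 38.5): to r=0 gives 46.3 → profitable ✗; to r=13.2 gives 82.6 − 4.5×13.2 = 23.2 → no gain ✓.
Mediocre (own payoff 46.3): to r=6.6 gives 68.2 − 9.6×6.6 = 4.84 → no gain ✓; to r=13.2 gives 82.6 − 9.6×13.2 = -44.12 → no gain ✓.
Excellent (own payoff 82.6 − 1.2×13.2 = 66.76): to r=0 gives 46.3 → no gain ✓; to r=6.6 gives 68.2 − 1.2×6.6 = 60.28 → no gain ✓.
5 of the 6 constraints hold; not an equilibrium.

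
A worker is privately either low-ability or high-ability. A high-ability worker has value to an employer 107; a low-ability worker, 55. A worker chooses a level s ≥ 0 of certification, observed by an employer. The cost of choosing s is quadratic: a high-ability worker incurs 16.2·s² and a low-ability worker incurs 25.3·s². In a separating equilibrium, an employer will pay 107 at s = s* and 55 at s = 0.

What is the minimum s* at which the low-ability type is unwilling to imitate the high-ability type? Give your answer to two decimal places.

1.43

The low-ability type at s = 0 receives 55; imitating at s* yields 107 − 25.3·s*².
Indifference: 55 = 107 − 25.3·s*², so s*² = (107 − 55) / 25.3 ≈ 2.0553.
s* = √2.0553 ≈ 1.43.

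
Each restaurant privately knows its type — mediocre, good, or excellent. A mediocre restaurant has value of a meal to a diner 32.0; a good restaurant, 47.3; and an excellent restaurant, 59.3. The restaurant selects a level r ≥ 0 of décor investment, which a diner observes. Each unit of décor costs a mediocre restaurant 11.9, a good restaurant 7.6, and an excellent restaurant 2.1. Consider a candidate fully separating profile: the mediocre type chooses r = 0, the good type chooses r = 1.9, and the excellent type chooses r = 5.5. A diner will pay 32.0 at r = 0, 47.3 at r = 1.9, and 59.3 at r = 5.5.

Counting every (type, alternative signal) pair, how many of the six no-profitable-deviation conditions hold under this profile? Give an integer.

6

Excellent (own payoff 59.3 − 2.1×5.5 = 47.75): to r=0 gives 32.0 → no gain ✓; to r=1.9 gives 47.3 − 2.1×1.9 = 43.31 → no gain ✓.
Mediocre (own payoff 32.0): to r=1.9 gives 47.3 − 11.9×1.9 = 24.69 → no gain ✓; to r=5.5 gives 59.3 − 11.9×5.5 = -6.15 → no gain ✓.
Good (own payoff 47.3 − 7.6×1.9 = 32.86): to r=0 gives 32.0 → no gain ✓; to r=5.5 gives 59.3 − 7.6×5.5 = 17.5 → no gain ✓.
6 of the 6 constraints hold; this profile is a separating equilibrium.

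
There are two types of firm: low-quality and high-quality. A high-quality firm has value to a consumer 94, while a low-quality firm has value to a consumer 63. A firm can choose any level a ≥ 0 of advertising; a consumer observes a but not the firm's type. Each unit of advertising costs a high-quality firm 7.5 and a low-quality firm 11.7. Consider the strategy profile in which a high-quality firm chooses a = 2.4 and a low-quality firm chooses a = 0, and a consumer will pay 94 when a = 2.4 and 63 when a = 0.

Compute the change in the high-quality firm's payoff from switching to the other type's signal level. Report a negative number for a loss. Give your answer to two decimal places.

Playing a = 2.4 the high-quality firm receives 94 − 7.5 × 2.4 = 76.
Deviating to a = 0 yields 63 instead.
Gain from deviating: 63 − 76 = -13.00.
The gain is negative, so the high-quality type's incentive-compatibility constraint is satisfied.

-13.00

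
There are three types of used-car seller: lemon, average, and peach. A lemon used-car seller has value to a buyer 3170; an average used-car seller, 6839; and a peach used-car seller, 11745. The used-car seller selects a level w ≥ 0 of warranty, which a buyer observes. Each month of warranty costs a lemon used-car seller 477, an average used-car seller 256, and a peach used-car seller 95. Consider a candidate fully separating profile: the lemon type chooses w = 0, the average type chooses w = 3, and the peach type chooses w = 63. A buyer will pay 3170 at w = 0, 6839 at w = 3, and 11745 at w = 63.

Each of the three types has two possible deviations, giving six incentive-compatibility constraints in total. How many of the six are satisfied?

Average (own payoff 6839 − 256×3 = 6071): to w=0 gives 3170 → no gain ✓; to w=63 gives 11745 − 256×63 = -4383 → no gain ✓.
Peach (own payoff 11745 − 95×63 = 5760): to w=0 gives 3170 → no gain ✓; to w=3 gives 6839 − 95×3 = 6554 → profitable ✗.
Lemon (own payoff 3170): to w=3 gives 6839 − 477×3 = 5408 → profitable ✗; to w=63 gives 11745 − 477×63 = -18306 → no gain ✓.
4 of the 6 constraints hold; not an equilibrium.

4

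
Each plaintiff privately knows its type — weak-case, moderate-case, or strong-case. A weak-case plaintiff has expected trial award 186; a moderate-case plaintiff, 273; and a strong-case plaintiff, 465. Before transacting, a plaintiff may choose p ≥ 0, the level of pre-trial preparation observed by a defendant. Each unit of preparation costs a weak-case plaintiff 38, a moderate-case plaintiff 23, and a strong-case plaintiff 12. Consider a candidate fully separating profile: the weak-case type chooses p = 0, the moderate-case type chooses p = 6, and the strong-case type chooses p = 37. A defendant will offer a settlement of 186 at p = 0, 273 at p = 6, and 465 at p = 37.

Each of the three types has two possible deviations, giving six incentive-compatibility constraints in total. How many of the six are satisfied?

Strong-case (own payoff 465 − 12×37 = 21): to p=0 gives 186 → profitable ✗; to p=6 gives 273 − 12×6 = 201 → profitable ✗.
Moderate-case (own payoff 273 − 23×6 = 135): to p=0 gives 186 → profitable ✗; to p=37 gives 465 − 23×37 = -386 → no gain ✓.
Weak-case (own payoff 186): to p=6 gives 273 − 38×6 = 45 → no gain ✓; to p=37 gives 465 − 38×37 = -941 → no gain ✓.
3 of the 6 constraints hold; not an equilibrium.

3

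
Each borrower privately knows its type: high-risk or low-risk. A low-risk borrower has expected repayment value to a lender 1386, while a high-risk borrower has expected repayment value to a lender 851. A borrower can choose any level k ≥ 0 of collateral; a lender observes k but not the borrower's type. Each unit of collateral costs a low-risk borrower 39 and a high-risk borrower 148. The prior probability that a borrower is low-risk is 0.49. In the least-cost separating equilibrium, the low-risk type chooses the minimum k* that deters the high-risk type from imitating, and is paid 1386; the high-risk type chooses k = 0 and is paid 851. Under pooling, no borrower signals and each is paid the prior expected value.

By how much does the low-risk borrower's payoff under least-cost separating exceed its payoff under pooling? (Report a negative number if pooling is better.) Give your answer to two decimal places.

131.87

Least-cost separating signal: k* solves 851 = 1386 − 148·k*, so k* = (1386 − 851)/148 ≈ 3.6149.
Low-risk type's separating payoff: 1386 − 39 × k* = 1386 − 39 × (1386 − 851)/148 = 1386 − 20865/148 ≈ 1245.0203.
Pooling payoff: 0.49 × 1386 + 0.51 × 851 = 1113.15.
Difference: 1245.0203 − 1113.15 = 131.8703, i.e. 131.87 to two decimal places.
The low-risk type prefers to separate.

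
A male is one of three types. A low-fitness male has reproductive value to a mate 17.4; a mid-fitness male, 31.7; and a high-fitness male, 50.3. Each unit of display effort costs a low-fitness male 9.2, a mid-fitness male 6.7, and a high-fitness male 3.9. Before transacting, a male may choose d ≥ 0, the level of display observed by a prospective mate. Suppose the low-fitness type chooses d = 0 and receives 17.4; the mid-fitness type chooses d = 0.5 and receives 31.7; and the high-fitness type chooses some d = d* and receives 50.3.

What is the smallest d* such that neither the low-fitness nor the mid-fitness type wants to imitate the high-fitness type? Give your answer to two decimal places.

Mid-fitness type (on-path payoff 31.7 − 6.7×0.5 = 28.35) won't mimic when 28.35 ≥ 50.3 − 6.7·d*, i.e. d* ≥ 3.28.
Low-fitness type (on-path payoff 17.4) won't mimic when 17.4 ≥ 50.3 − 9.2·d*, i.e. d* ≥ 3.58.
Both must hold, so d* = max(3.58, 3.28) = 3.58. The low-fitness type's constraint binds.

3.58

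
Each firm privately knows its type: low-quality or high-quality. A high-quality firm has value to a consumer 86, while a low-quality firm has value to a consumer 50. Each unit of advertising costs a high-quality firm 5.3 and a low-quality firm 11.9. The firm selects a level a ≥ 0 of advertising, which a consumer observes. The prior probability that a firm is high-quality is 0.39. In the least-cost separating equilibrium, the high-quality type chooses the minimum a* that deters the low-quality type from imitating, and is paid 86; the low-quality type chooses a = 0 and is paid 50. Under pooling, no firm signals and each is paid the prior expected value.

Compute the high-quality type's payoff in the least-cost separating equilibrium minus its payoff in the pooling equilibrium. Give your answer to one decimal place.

5.9

Least-cost separating signal: a* solves 50 = 86 − 11.9·a*, so a* = (86 − 50)/11.9 ≈ 3.0252.
High-quality type's separating payoff: 86 − 5.3 × a* = 86 − 5.3 × (86 − 50)/11.9 = 86 − 190.8/11.9 ≈ 69.966.
Pooling payoff: 0.39 × 86 + 0.61 × 50 = 64.04.
Difference: 69.966 − 64.04 = 5.926, i.e. 5.9 to one decimal place.
The high-quality type prefers to separate.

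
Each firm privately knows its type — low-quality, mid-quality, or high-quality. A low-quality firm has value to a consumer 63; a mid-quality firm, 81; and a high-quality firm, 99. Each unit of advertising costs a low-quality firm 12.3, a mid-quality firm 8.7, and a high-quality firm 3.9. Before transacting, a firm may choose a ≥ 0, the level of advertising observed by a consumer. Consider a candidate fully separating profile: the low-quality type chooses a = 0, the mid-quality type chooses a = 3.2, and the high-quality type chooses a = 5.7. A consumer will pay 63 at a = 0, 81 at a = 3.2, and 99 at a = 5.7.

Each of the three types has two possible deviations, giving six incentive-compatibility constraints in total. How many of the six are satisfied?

Mid-quality (own payoff 81 − 8.7×3.2 = 53.16): to a=0 gives 63 → profitable ✗; to a=5.7 gives 99 − 8.7×5.7 = 49.41 → no gain ✓.
Low-quality (own payoff 63): to a=3.2 gives 81 − 12.3×3.2 = 41.64 → no gain ✓; to a=5.7 gives 99 − 12.3×5.7 = 28.89 → no gain ✓.
High-quality (own payoff 99 − 3.9×5.7 = 76.77): to a=0 gives 63 → no gain ✓; to a=3.2 gives 81 − 3.9×3.2 = 68.52 → no gain ✓.
5 of the 6 constraints hold; not an equilibrium.

5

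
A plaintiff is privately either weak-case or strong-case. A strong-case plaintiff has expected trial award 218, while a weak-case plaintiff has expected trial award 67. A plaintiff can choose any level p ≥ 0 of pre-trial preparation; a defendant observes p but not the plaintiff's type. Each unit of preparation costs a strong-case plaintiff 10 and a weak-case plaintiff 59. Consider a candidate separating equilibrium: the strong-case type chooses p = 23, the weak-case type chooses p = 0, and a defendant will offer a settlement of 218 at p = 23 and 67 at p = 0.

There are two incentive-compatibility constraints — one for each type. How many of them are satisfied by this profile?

1

Strong-case type: signal → 218 − 10 × 23 = -12; deviate to 0 → 67. IC fails (-12 < 67).
Weak-case type: stay at 0 → 67; mimic → 218 − 59 × 23 = -1139. IC holds (67 ≥ -1139).
1 of 2 constraints hold, so this profile is not an equilibrium.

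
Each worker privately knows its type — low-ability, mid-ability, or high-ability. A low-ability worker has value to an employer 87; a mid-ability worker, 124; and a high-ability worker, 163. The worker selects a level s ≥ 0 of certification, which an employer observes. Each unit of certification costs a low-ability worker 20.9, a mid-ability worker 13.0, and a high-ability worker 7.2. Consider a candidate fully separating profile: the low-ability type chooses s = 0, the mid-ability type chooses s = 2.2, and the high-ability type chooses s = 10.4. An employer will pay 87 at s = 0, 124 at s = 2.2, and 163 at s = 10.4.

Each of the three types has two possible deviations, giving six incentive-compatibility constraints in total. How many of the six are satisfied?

5

Low-ability (own payoff 87): to s=2.2 gives 124 − 20.9×2.2 = 78.02 → no gain ✓; to s=10.4 gives 163 − 20.9×10.4 = -54.36 → no gain ✓.
High-ability (own payoff 163 − 7.2×10.4 = 88.12): to s=0 gives 87 → no gain ✓; to s=2.2 gives 124 − 7.2×2.2 = 108.16 → profitable ✗.
Mid-ability (own payoff 124 − 13.0×2.2 = 95.4): to s=0 gives 87 → no gain ✓; to s=10.4 gives 163 − 13.0×10.4 = 27.8 → no gain ✓.
5 of the 6 constraints hold; not an equilibrium.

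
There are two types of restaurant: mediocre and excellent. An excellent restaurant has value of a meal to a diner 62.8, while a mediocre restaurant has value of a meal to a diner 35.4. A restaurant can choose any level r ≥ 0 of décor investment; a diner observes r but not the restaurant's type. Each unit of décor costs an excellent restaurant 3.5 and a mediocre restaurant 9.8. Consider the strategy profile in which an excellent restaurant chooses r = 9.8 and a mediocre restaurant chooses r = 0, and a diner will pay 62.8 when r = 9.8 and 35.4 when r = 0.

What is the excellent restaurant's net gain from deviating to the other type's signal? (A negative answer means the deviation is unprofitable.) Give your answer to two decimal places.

6.90

Playing r = 9.8 the excellent restaurant receives 62.8 − 3.5 × 9.8 = 28.5.
Deviating to r = 0 yields 35.4 instead.
Gain from deviating: 35.4 − 28.5 = 6.90.
The gain is positive, so the excellent type's incentive-compatibility constraint is violated — this profile is not a separating equilibrium.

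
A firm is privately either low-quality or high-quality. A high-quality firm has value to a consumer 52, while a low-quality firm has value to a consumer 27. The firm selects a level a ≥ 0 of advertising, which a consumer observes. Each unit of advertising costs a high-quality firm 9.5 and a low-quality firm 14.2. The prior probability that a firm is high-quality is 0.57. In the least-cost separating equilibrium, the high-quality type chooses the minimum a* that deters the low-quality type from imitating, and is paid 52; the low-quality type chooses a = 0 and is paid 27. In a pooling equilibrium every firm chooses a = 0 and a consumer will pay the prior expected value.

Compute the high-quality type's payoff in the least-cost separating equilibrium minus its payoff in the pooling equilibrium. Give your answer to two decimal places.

Least-cost separating signal: a* solves 27 = 52 − 14.2·a*, so a* = (52 − 27)/14.2 ≈ 1.7606.
High-quality type's separating payoff: 52 − 9.5 × a* = 52 − 9.5 × (52 − 27)/14.2 = 52 − 237.5/14.2 ≈ 35.2746.
Pooling payoff: 0.57 × 52 + 0.43 × 27 = 41.25.
Difference: 35.2746 − 41.25 = -5.9754, i.e. -5.98 to two decimal places.
The high-quality type would prefer the pooling outcome.

-5.98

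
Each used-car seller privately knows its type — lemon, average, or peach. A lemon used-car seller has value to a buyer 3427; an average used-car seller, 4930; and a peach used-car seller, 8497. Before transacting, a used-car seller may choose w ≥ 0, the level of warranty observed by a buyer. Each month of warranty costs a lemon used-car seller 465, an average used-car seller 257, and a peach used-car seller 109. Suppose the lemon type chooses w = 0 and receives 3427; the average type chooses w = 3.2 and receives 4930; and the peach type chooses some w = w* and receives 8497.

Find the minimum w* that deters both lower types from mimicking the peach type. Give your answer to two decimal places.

Lemon type (on-path payoff 3427) won't mimic when 3427 ≥ 8497 − 465·w*, i.e. w* ≥ 10.90.
Average type (on-path payoff 4930 − 257×3.2 = 4107.6) won't mimic when 4107.6 ≥ 8497 − 257·w*, i.e. w* ≥ 17.08.
Both must hold, so w* = max(10.90, 17.08) = 17.08. The average type's constraint binds.

17.08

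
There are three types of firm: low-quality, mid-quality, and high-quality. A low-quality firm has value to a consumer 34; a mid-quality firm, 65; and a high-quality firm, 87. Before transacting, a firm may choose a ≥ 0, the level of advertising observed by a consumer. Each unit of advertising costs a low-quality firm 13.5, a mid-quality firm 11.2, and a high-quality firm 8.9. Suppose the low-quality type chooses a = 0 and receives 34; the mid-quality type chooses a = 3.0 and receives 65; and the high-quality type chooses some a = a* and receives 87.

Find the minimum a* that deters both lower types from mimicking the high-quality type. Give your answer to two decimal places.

4.96

Mid-quality type (on-path payoff 65 − 11.2×3.0 = 31.4) won't mimic when 31.4 ≥ 87 − 11.2·a*, i.e. a* ≥ 4.96.
Low-quality type (on-path payoff 34) won't mimic when 34 ≥ 87 − 13.5·a*, i.e. a* ≥ 3.93.
Both must hold, so a* = max(3.93, 4.96) = 4.96. The mid-quality type's constraint binds.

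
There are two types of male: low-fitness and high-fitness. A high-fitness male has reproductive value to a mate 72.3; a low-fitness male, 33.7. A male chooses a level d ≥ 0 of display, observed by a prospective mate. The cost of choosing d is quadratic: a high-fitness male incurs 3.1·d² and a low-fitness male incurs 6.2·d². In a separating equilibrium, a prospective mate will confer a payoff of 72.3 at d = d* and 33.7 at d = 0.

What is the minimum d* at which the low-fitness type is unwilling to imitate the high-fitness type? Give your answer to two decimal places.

The low-fitness type at d = 0 receives 33.7; imitating at d* yields 72.3 − 6.2·d*².
Indifference: 33.7 = 72.3 − 6.2·d*², so d*² = (72.3 − 33.7) / 6.2 ≈ 6.2258.
d* = √6.2258 ≈ 2.50.

2.50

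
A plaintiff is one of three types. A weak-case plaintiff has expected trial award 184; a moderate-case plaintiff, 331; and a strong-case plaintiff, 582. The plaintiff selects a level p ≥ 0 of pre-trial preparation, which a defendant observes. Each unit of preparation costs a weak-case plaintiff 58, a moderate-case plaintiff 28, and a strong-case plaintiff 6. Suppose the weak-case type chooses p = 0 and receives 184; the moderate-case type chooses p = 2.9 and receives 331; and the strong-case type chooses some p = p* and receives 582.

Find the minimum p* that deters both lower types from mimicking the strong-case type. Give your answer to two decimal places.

Weak-case type (on-path payoff 184) won't mimic when 184 ≥ 582 − 58·p*, i.e. p* ≥ 6.86.
Moderate-case type (on-path payoff 331 − 28×2.9 = 249.8) won't mimic when 249.8 ≥ 582 − 28·p*, i.e. p* ≥ 11.86.
Both must hold, so p* = max(6.86, 11.86) = 11.86. The moderate-case type's constraint binds.

11.86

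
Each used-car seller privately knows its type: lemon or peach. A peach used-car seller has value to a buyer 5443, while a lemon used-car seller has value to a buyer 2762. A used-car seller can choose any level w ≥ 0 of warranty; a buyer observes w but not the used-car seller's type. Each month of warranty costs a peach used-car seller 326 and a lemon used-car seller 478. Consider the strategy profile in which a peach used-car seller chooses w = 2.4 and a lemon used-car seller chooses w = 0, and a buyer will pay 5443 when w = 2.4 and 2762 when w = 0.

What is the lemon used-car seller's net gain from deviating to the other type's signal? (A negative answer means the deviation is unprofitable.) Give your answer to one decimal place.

Playing w = 0 the lemon used-car seller receives 2762.
Deviating to w = 2.4 brings payment 5443 at cost 478 × 2.4 = 1147.2, netting 4295.8.
Gain from deviating: 4295.8 − 2762 = 1533.8.
The gain is positive, so the lemon type's incentive-compatibility constraint is violated — this profile is not a separating equilibrium.

1533.8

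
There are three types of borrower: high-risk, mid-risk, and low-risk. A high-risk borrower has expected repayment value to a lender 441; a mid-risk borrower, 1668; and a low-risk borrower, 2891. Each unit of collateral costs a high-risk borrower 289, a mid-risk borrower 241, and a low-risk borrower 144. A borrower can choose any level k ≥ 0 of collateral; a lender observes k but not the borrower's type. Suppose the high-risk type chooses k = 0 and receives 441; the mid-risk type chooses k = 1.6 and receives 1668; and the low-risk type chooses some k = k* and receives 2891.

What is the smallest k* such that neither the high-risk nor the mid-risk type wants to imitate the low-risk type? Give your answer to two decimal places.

8.48

Mid-risk type (on-path payoff 1668 − 241×1.6 = 1282.4) won't mimic when 1282.4 ≥ 2891 − 241·k*, i.e. k* ≥ 6.67.
High-risk type (on-path payoff 441) won't mimic when 441 ≥ 2891 − 289·k*, i.e. k* ≥ 8.48.
Both must hold, so k* = max(8.48, 6.67) = 8.48. The high-risk type's constraint binds.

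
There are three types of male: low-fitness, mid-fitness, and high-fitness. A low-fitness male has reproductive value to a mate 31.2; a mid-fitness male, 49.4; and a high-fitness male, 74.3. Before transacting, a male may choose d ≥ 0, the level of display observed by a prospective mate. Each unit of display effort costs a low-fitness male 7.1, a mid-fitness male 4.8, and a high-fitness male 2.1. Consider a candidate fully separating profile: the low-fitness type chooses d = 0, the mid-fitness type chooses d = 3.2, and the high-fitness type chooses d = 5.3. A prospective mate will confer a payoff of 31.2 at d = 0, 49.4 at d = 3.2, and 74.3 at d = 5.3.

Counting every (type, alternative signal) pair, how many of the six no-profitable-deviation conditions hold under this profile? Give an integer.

High-fitness (own payoff 74.3 − 2.1×5.3 = 63.17): to d=0 gives 31.2 → no gain ✓; to d=3.2 gives 49.4 − 2.1×3.2 = 42.68 → no gain ✓.
Low-fitness (own payoff 31.2): to d=3.2 gives 49.4 − 7.1×3.2 = 26.68 → no gain ✓; to d=5.3 gives 74.3 − 7.1×5.3 = 36.67 → profitable ✗.
Mid-fitness (own payoff 49.4 − 4.8×3.2 = 34.04): to d=0 gives 31.2 → no gain ✓; to d=5.3 gives 74.3 − 4.8×5.3 = 48.86 → profitable ✗.
4 of the 6 constraints hold; not an equilibrium.

4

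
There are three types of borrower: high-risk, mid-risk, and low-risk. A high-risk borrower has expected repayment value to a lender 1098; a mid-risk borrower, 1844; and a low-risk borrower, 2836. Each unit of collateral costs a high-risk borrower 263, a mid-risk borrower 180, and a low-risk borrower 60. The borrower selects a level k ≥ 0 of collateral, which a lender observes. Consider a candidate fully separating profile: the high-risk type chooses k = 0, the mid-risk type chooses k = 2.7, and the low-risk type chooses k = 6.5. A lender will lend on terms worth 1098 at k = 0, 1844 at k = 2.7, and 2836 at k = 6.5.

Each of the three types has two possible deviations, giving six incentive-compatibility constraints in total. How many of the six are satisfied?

3

Low-risk (own payoff 2836 − 60×6.5 = 2446): to k=0 gives 1098 → no gain ✓; to k=2.7 gives 1844 − 60×2.7 = 1682 → no gain ✓.
High-risk (own payoff 1098): to k=2.7 gives 1844 − 263×2.7 = 1133.9 → profitable ✗; to k=6.5 gives 2836 − 263×6.5 = 1126.5 → profitable ✗.
Mid-risk (own payoff 1844 − 180×2.7 = 1358): to k=0 gives 1098 → no gain ✓; to k=6.5 gives 2836 − 180×6.5 = 1666 → profitable ✗.
3 of the 6 constraints hold; not an equilibrium.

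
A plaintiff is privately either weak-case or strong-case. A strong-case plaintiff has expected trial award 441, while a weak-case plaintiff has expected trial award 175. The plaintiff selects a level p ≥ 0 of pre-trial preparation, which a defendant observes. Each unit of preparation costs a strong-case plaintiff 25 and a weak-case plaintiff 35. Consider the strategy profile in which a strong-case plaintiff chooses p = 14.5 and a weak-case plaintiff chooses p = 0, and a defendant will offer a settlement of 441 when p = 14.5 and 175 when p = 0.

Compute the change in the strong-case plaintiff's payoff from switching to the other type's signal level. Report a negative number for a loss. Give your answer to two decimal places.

Playing p = 14.5 the strong-case plaintiff receives 441 − 25 × 14.5 = 78.5.
Deviating to p = 0 yields 175 instead.
Gain from deviating: 175 − 78.5 = 96.50.
The gain is positive, so the strong-case type's incentive-compatibility constraint is violated — this profile is not a separating equilibrium.

96.50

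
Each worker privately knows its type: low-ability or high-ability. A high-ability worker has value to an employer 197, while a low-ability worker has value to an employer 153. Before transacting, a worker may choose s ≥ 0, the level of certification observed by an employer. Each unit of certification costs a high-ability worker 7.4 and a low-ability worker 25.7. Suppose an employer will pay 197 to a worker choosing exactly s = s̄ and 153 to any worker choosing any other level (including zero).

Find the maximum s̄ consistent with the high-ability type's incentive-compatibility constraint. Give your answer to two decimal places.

Choosing s̄ yields the high-ability type 197 − 7.4·s̄; choosing zero yields 153.
The high-ability type is indifferent at 197 − 7.4·s̄ = 153, i.e. s̄ = (197 − 153) / 7.4 ≈ 5.95.
For any s̄ above 5.95 the high-ability type would rather pool at zero, so separation collapses.

5.95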